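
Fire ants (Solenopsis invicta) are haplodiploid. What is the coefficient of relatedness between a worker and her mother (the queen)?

0.5

One meiotic link between diploid queen and diploid daughter: r = 1/2.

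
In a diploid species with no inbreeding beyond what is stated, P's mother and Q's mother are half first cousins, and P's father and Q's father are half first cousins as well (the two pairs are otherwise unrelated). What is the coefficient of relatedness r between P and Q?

Relatedness sums over independent paths through distinct common ancestors.
P and Q are related in two ways: half second cousins through their mothers (r = 1/64) and half second cousins through their fathers (r = 1/64).
r = 1/64 + 1/64 = 1/32 = 0.03125.

0.03125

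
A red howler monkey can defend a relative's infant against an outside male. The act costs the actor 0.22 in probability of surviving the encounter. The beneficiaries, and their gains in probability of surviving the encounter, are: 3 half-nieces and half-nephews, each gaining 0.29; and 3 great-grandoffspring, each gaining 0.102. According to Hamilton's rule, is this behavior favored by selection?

Hamilton's rule: the trait is favored when the sum of r·B over every recipient exceeds the actor's cost C.
r to a half-niece or half-nephew = 1/8 (half-aunt/uncle↔niece/nephew: one path of length 3: r = (1/2)^3 = 1/8).
r to a great-grandoffspring = 1/8 (three parent–offspring links: r = (1/2)^3 = 1/8).
Summing one r·B term per recipient: 3·0.125·0.29 + 3·0.125·0.102 = 0.147.
0.147 < 0.22: the indirect benefit is less than the cost.

No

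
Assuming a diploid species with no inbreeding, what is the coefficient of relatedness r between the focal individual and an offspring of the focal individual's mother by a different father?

Each parent–offspring link contributes a factor of 1/2, and independent paths through distinct common ancestors add.
Half-sibs share one parent — one path of length 2: r = (1/2)^2 = 1/4.

0.25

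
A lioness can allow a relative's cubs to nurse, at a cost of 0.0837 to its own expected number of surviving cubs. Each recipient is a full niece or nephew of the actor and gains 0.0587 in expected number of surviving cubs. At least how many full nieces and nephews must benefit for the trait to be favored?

6

r to a full niece or nephew = 1/4 (full aunt/uncle↔niece/nephew: two paths of length 3 through the shared grandparent pair: r = 2·(1/2)^3 = 1/4).
Hamilton's rule: n·r·B > C  ⇒  n > C/(r·B) = 0.0837/(0.25·0.0587) = 5.704.
The smallest integer exceeding 5.704 is 6.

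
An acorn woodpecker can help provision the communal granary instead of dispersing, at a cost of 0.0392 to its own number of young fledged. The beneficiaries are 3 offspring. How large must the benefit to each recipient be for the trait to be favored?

0.0261

r to an offspring = 0.5 (one parent–offspring link: r = (1/2)^1 = 1/2).
Hamilton's rule with n recipients of equal r: n·r·B > C, so B > C/(n·r) = 0.0392/(3·0.5) = 0.0261.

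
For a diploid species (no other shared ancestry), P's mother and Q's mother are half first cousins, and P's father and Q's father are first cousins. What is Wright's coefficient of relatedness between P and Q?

0.046875

With two independent routes of shared ancestry, r is the sum of the two contributions.
P and Q are related in two ways: half second cousins through their mothers (r = 1/64) and second cousins through their fathers (r = 1/32).
r = 1/64 + 1/32 = 3/64 = 0.046875.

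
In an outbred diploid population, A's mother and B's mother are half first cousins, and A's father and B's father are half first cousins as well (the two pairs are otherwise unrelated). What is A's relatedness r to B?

0.03125

With two independent routes of shared ancestry, r is the sum of the two contributions.
A and B are related in two ways: half second cousins through their mothers (r = 1/64) and half second cousins through their fathers (r = 1/64).
r = 1/64 + 1/64 = 1/32 = 0.03125.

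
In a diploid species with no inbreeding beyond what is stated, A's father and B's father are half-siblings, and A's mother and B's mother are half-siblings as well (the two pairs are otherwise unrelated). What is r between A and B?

Independent pedigree routes through distinct common ancestors add.
A and B are related in two ways: half first cousins through their fathers (r = 1/16) and half first cousins through their mothers (r = 1/16).
r = 1/16 + 1/16 = 0.125.

0.125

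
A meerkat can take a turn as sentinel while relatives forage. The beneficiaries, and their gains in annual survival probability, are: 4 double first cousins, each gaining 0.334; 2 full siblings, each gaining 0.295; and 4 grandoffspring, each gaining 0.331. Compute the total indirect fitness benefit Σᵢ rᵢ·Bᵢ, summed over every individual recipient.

0.96

r to a double first cousin = 1/4 (double first cousins share both grandparent pairs — four paths of length 4: r = 4·(1/2)^4 = 1/4).
r to a full sibling = 0.5 (full sibs share both parents — two paths of length 2: r = 2·(1/2)^2 = 1/2).
r to a grandoffspring = 0.25 (two parent–offspring links: r = (1/2)^2 = 1/4).
Summing one r·B term per recipient: 4·0.25·0.334 + 2·0.5·0.295 + 4·0.25·0.331 = 0.96.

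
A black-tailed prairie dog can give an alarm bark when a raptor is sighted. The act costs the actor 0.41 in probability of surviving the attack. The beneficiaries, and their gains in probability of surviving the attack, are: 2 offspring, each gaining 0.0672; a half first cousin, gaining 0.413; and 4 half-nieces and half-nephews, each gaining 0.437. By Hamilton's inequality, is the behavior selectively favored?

Hamilton's rule: the trait is favored when the sum of r·B over every recipient exceeds the actor's cost C.
r to an offspring = 1/2 (one parent–offspring link: r = (1/2)^1 = 1/2).
r to a half first cousin = 1/16 (half first cousins share one grandparent — one path of length 4: r = (1/2)^4 = 1/16).
r to a half-niece or half-nephew = 0.125 (half-aunt/uncle↔niece/nephew: one path of length 3: r = (1/2)^3 = 1/8).
Summing one r·B term per recipient: 2·0.5·0.0672 + 1·0.0625·0.413 + 4·0.125·0.437 = 0.3115125.
0.3115125 < 0.41: the indirect benefit is less than the cost.

No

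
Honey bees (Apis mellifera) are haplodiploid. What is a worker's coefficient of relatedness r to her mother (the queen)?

One meiotic link between diploid queen and diploid daughter: r = 1/2.

0.5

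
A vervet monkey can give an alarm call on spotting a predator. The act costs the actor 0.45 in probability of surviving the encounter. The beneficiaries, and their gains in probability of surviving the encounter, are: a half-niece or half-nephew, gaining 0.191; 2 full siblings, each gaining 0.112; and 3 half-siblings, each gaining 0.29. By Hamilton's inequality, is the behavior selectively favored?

No

Hamilton's rule: the trait is favored when the sum of r·B over every recipient exceeds the actor's cost C.
r to a half-niece or half-nephew = 1/8 (half-aunt/uncle↔niece/nephew: one path of length 3: r = (1/2)^3 = 1/8).
r to a full sibling = 0.5 (full sibs share both parents — two paths of length 2: r = 2·(1/2)^2 = 1/2).
r to a half-sibling = 0.25 (half-sibs share one parent — one path of length 2: r = (1/2)^2 = 1/4).
Summing one r·B term per recipient: 1·0.125·0.191 + 2·0.5·0.112 + 3·0.25·0.29 = 0.353375.
0.353375 < 0.45: the indirect benefit is less than the cost.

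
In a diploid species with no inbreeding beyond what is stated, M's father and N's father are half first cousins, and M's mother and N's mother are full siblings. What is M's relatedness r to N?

0.140625

Relatedness sums over independent paths through distinct common ancestors.
M and N are related in two ways: half second cousins through their fathers (r = 1/64) and first cousins through their mothers (r = 1/8).
r = 1/64 + 1/8 = 9/64 = 0.140625.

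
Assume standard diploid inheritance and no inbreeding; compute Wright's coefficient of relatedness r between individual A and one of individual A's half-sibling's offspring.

Each parent–offspring link contributes a factor of 1/2, and independent paths through distinct common ancestors add.
Half-aunt/uncle↔niece/nephew: one path of length 3: r = (1/2)^3 = 1/8.

0.125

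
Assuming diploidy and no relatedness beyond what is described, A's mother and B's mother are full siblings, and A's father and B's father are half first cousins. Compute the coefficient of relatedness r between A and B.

Wright's path rule: contributions from independent ancestry routes add.
A and B are related in two ways: first cousins through their mothers (r = 1/8) and half second cousins through their fathers (r = 1/64).
r = 1/8 + 1/64 = 9/64 = 0.140625.

0.140625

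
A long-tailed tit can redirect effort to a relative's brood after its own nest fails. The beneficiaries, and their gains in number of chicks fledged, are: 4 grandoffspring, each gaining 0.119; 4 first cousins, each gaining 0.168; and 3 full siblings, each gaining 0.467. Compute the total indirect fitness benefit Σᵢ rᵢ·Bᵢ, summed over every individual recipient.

r to a grandoffspring = 0.25 (two parent–offspring links: r = (1/2)^2 = 1/4).
r to a first cousin = 0.125 (first cousins share one grandparent pair — two paths of length 4: r = 2·(1/2)^4 = 1/8).
r to a full sibling = 0.5 (full sibs share both parents — two paths of length 2: r = 2·(1/2)^2 = 1/2).
Summing one r·B term per recipient: 4·0.25·0.119 + 4·0.125·0.168 + 3·0.5·0.467 = 0.9035.

0.9035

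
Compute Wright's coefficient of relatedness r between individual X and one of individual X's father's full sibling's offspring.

Each parent–offspring link contributes a factor of 1/2, and independent paths through distinct common ancestors add.
First cousins share one grandparent pair — two paths of length 4: r = 2·(1/2)^4 = 1/8.

0.125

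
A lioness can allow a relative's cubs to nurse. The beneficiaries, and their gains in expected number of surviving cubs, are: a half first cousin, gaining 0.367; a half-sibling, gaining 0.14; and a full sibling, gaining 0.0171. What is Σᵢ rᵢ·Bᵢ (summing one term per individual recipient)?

0.0664875

r to a half first cousin = 1/16 (half first cousins share one grandparent — one path of length 4: r = (1/2)^4 = 1/16).
r to a half-sibling = 0.25 (half-sibs share one parent — one path of length 2: r = (1/2)^2 = 1/4).
r to a full sibling = 1/2 (full sibs share both parents — two paths of length 2: r = 2·(1/2)^2 = 1/2).
Summing one r·B term per recipient: 1·0.0625·0.367 + 1·0.25·0.14 + 1·0.5·0.0171 = 0.0664875.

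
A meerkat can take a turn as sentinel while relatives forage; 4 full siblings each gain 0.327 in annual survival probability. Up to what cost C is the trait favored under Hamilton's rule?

0.654

r to a full sibling = 0.5 (full sibs share both parents — two paths of length 2: r = 2·(1/2)^2 = 1/2).
Hamilton's rule: n·r·B > C, so the trait is favored while C < n·r·B = 4·0.5·0.327 = 0.654.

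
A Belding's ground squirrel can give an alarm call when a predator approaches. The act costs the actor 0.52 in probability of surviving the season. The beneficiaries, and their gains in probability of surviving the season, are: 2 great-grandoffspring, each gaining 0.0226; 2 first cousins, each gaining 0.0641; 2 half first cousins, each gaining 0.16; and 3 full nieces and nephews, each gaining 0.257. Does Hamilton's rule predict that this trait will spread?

No

Hamilton's rule: the trait is favored when the sum of r·B over every recipient exceeds the actor's cost C.
r to a great-grandoffspring = 0.125 (three parent–offspring links: r = (1/2)^3 = 1/8).
r to a first cousin = 0.125 (first cousins share one grandparent pair — two paths of length 4: r = 2·(1/2)^4 = 1/8).
r to a half first cousin = 0.0625 (half first cousins share one grandparent — one path of length 4: r = (1/2)^4 = 1/16).
r to a full niece or nephew = 0.25 (full aunt/uncle↔niece/nephew: two paths of length 3 through the shared grandparent pair: r = 2·(1/2)^3 = 1/4).
Summing one r·B term per recipient: 2·0.125·0.0226 + 2·0.125·0.0641 + 2·0.0625·0.16 + 3·0.25·0.257 = 0.234425.
0.234425 < 0.52: the indirect benefit is less than the cost.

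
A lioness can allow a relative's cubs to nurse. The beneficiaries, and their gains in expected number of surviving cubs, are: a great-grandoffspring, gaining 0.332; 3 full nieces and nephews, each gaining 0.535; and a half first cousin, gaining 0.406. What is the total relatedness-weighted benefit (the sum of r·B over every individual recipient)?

r to a great-grandoffspring = 1/8 (three parent–offspring links: r = (1/2)^3 = 1/8).
r to a full niece or nephew = 1/4 (full aunt/uncle↔niece/nephew: two paths of length 3 through the shared grandparent pair: r = 2·(1/2)^3 = 1/4).
r to a half first cousin = 0.0625 (half first cousins share one grandparent — one path of length 4: r = (1/2)^4 = 1/16).
Summing one r·B term per recipient: 1·0.125·0.332 + 3·0.25·0.535 + 1·0.0625·0.406 = 0.468125.

0.468125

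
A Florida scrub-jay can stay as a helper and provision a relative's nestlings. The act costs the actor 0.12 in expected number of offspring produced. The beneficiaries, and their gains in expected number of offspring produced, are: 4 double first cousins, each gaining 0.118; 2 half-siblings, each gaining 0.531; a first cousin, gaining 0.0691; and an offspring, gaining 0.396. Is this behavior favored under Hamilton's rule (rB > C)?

Yes

Hamilton's rule: the trait is favored when the sum of r·B over every recipient exceeds the actor's cost C.
r to a double first cousin = 0.25 (double first cousins share both grandparent pairs — four paths of length 4: r = 4·(1/2)^4 = 1/4).
r to a half-sibling = 0.25 (half-sibs share one parent — one path of length 2: r = (1/2)^2 = 1/4).
r to a first cousin = 0.125 (first cousins share one grandparent pair — two paths of length 4: r = 2·(1/2)^4 = 1/8).
r to an offspring = 0.5 (one parent–offspring link: r = (1/2)^1 = 1/2).
Summing one r·B term per recipient: 4·0.25·0.118 + 2·0.25·0.531 + 1·0.125·0.0691 + 1·0.5·0.396 = 0.5901375.
0.5901375 > 0.12: the indirect benefit exceeds the cost.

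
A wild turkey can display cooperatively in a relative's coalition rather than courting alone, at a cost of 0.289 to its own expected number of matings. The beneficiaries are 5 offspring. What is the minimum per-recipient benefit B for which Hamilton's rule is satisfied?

r to an offspring = 1/2 (one parent–offspring link: r = (1/2)^1 = 1/2).
Hamilton's rule with n recipients of equal r: n·r·B > C, so B > C/(n·r) = 0.289/(5·0.5) = 0.1156.

0.1156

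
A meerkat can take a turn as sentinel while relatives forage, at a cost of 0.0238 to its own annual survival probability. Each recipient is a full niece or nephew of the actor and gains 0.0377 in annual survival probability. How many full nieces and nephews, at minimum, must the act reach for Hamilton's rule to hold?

3

r to a full niece or nephew = 1/4 (full aunt/uncle↔niece/nephew: two paths of length 3 through the shared grandparent pair: r = 2·(1/2)^3 = 1/4).
Hamilton's rule: n·r·B > C  ⇒  n > C/(r·B) = 0.0238/(0.25·0.0377) = 2.525.
The smallest integer exceeding 2.525 is 3.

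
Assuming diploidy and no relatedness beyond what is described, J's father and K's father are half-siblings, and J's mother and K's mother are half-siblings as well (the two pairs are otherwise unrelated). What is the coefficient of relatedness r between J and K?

0.125

Relatedness sums over independent paths through distinct common ancestors.
J and K are related in two ways: half first cousins through their fathers (r = 1/16) and half first cousins through their mothers (r = 1/16).
r = 1/16 + 1/16 = 1/8 = 0.125.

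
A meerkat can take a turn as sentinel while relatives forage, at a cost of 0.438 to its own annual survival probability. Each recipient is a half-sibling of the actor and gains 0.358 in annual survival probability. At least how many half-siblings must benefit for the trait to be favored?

r to a half-sibling = 0.25 (half-sibs share one parent — one path of length 2: r = (1/2)^2 = 1/4).
Hamilton's rule: n·r·B > C  ⇒  n > C/(r·B) = 0.438/(0.25·0.358) = 4.894.
The smallest integer exceeding 4.894 is 5.

5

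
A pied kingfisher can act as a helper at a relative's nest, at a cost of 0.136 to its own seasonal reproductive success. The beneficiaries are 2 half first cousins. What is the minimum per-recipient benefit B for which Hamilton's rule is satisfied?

r to a half first cousin = 1/16 (half first cousins share one grandparent — one path of length 4: r = (1/2)^4 = 1/16).
Hamilton's rule with n recipients of equal r: n·r·B > C, so B > C/(n·r) = 0.136/(2·0.0625) = 1.088.

1.088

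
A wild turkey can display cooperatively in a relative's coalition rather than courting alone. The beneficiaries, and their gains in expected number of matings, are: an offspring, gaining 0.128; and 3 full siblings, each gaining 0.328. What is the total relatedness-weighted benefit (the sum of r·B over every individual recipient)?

0.556

r to an offspring = 0.5 (one parent–offspring link: r = (1/2)^1 = 1/2).
r to a full sibling = 1/2 (full sibs share both parents — two paths of length 2: r = 2·(1/2)^2 = 1/2).
Summing one r·B term per recipient: 1·0.5·0.128 + 3·0.5·0.328 = 0.556.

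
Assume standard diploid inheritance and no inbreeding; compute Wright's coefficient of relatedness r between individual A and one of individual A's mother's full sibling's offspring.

Each parent–offspring link contributes a factor of 1/2, and independent paths through distinct common ancestors add.
First cousins share one grandparent pair — two paths of length 4: r = 2·(1/2)^4 = 1/8.

0.125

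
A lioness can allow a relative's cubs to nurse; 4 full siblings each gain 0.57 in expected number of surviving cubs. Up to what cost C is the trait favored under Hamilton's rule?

1.14

r to a full sibling = 1/2 (full sibs share both parents — two paths of length 2: r = 2·(1/2)^2 = 1/2).
Hamilton's rule: n·r·B > C, so the trait is favored while C < n·r·B = 4·0.5·0.57 = 1.14.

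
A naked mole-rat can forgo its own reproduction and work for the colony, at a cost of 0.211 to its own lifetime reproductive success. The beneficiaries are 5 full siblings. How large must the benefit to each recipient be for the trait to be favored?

0.0844

r to a full sibling = 1/2 (full sibs share both parents — two paths of length 2: r = 2·(1/2)^2 = 1/2).
Hamilton's rule with n recipients of equal r: n·r·B > C, so B > C/(n·r) = 0.211/(5·0.5) = 0.0844.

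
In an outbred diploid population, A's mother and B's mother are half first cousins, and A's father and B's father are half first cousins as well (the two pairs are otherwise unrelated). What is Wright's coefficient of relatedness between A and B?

0.03125

Independent pedigree routes through distinct common ancestors add.
A and B are related in two ways: half second cousins through their mothers (r = 1/64) and half second cousins through their fathers (r = 1/64).
r = 1/64 + 1/64 = 0.03125.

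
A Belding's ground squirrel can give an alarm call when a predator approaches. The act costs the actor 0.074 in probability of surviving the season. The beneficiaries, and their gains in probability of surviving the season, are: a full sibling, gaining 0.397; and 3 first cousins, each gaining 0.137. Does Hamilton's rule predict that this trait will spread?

Hamilton's rule: the trait is favored when the sum of r·B over every recipient exceeds the actor's cost C.
r to a full sibling = 1/2 (full sibs share both parents — two paths of length 2: r = 2·(1/2)^2 = 1/2).
r to a first cousin = 1/8 (first cousins share one grandparent pair — two paths of length 4: r = 2·(1/2)^4 = 1/8).
Summing one r·B term per recipient: 1·0.5·0.397 + 3·0.125·0.137 = 0.249875.
0.249875 > 0.074: the indirect benefit exceeds the cost.

Yes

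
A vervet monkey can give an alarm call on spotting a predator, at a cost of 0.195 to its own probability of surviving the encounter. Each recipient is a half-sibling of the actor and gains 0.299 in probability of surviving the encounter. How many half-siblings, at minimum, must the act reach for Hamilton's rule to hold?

3

r to a half-sibling = 0.25 (half-sibs share one parent — one path of length 2: r = (1/2)^2 = 1/4).
Hamilton's rule: n·r·B > C  ⇒  n > C/(r·B) = 0.195/(0.25·0.299) = 2.609.
The smallest integer exceeding 2.609 is 3.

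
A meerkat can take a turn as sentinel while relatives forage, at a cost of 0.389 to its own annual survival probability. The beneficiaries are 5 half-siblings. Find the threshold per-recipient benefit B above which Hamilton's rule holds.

r to a half-sibling = 0.25 (half-sibs share one parent — one path of length 2: r = (1/2)^2 = 1/4).
Hamilton's rule with n recipients of equal r: n·r·B > C, so B > C/(n·r) = 0.389/(5·0.25) = 0.3112.

0.3112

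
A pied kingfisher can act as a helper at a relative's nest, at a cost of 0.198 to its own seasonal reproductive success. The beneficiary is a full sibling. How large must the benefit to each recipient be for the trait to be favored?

0.396

r to a full sibling = 1/2 (full sibs share both parents — two paths of length 2: r = 2·(1/2)^2 = 1/2).
Hamilton's rule with n recipients of equal r: n·r·B > C, so B > C/(n·r) = 0.198/(1·0.5) = 0.396.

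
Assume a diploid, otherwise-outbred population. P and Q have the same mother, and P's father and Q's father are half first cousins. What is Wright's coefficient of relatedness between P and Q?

0.265625

Wright's path rule: contributions from independent ancestry routes add.
P and Q are related in two ways: half-sibs through their shared mother (r = 1/4) and half second cousins through their fathers (r = 1/64).
r = 1/4 + 1/64 = 17/64 = 0.265625.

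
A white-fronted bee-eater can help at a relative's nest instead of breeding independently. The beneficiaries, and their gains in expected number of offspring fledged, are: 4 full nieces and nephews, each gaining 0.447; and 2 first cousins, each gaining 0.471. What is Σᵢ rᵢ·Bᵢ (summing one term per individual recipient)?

0.56475

r to a full niece or nephew = 0.25 (full aunt/uncle↔niece/nephew: two paths of length 3 through the shared grandparent pair: r = 2·(1/2)^3 = 1/4).
r to a first cousin = 1/8 (first cousins share one grandparent pair — two paths of length 4: r = 2·(1/2)^4 = 1/8).
Summing one r·B term per recipient: 4·0.25·0.447 + 2·0.125·0.471 = 0.56475.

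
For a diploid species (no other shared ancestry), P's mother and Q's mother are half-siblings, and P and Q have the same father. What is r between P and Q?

Relatedness sums over independent paths through distinct common ancestors.
P and Q are related in two ways: half first cousins through their mothers (r = 1/16) and half-sibs through their shared father (r = 1/4).
r = 1/16 + 1/4 = 0.3125.

0.3125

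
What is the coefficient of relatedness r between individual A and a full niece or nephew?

Full aunt/uncle↔niece/nephew: two paths of length 3 through the shared grandparent pair: r = 2·(1/2)^3 = 1/4.

0.25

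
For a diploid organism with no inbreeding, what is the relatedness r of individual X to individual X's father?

0.5

Each parent–offspring link contributes a factor of 1/2, and independent paths through distinct common ancestors add.
One parent–offspring link: r = (1/2)^1 = 1/2.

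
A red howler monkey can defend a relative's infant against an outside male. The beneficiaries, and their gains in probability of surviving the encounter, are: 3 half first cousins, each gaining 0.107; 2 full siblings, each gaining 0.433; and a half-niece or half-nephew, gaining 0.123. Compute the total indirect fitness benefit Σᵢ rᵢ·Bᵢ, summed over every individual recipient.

r to a half first cousin = 0.0625 (half first cousins share one grandparent — one path of length 4: r = (1/2)^4 = 1/16).
r to a full sibling = 1/2 (full sibs share both parents — two paths of length 2: r = 2·(1/2)^2 = 1/2).
r to a half-niece or half-nephew = 1/8 (half-aunt/uncle↔niece/nephew: one path of length 3: r = (1/2)^3 = 1/8).
Summing one r·B term per recipient: 3·0.0625·0.107 + 2·0.5·0.433 + 1·0.125·0.123 = 0.4684375.

0.4684375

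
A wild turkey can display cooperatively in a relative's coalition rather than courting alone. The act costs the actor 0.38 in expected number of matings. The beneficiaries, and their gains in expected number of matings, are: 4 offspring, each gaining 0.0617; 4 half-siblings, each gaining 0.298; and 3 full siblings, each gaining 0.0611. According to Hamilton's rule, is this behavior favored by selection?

Hamilton's rule: the trait is favored when the sum of r·B over every recipient exceeds the actor's cost C.
r to an offspring = 0.5 (one parent–offspring link: r = (1/2)^1 = 1/2).
r to a half-sibling = 0.25 (half-sibs share one parent — one path of length 2: r = (1/2)^2 = 1/4).
r to a full sibling = 1/2 (full sibs share both parents — two paths of length 2: r = 2·(1/2)^2 = 1/2).
Summing one r·B term per recipient: 4·0.5·0.0617 + 4·0.25·0.298 + 3·0.5·0.0611 = 0.51305.
0.51305 > 0.38: the indirect benefit exceeds the cost.

Yes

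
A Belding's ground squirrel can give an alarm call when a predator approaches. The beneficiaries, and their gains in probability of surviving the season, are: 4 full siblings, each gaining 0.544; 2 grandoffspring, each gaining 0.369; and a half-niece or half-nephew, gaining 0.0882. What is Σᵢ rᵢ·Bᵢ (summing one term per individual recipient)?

r to a full sibling = 0.5 (full sibs share both parents — two paths of length 2: r = 2·(1/2)^2 = 1/2).
r to a grandoffspring = 0.25 (two parent–offspring links: r = (1/2)^2 = 1/4).
r to a half-niece or half-nephew = 0.125 (half-aunt/uncle↔niece/nephew: one path of length 3: r = (1/2)^3 = 1/8).
Summing one r·B term per recipient: 4·0.5·0.544 + 2·0.25·0.369 + 1·0.125·0.0882 = 1.283525.

1.283525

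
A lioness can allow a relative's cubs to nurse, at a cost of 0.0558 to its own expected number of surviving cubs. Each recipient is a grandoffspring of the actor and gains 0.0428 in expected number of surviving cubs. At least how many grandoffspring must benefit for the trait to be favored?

r to a grandoffspring = 1/4 (two parent–offspring links: r = (1/2)^2 = 1/4).
Hamilton's rule: n·r·B > C  ⇒  n > C/(r·B) = 0.0558/(0.25·0.0428) = 5.215.
The smallest integer exceeding 5.215 is 6.

6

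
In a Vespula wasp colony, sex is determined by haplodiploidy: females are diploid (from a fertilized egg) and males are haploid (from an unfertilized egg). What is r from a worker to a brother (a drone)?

0.25

Her haploid brother carries none of their father's genes and a random half of their mother's genome; that half matches the maternal half of her own genome with probability 1/2: r = 1/2 · 1/2 = 1/4.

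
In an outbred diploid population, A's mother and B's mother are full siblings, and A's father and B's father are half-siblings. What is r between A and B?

0.1875

Relatedness sums over independent paths through distinct common ancestors.
A and B are related in two ways: first cousins through their mothers (r = 1/8) and half first cousins through their fathers (r = 1/16).
r = 1/8 + 1/16 = 0.1875.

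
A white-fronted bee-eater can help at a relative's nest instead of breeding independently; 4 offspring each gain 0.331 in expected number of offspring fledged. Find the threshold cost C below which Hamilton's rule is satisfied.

0.662

r to an offspring = 1/2 (one parent–offspring link: r = (1/2)^1 = 1/2).
Hamilton's rule: n·r·B > C, so the trait is favored while C < n·r·B = 4·0.5·0.331 = 0.662.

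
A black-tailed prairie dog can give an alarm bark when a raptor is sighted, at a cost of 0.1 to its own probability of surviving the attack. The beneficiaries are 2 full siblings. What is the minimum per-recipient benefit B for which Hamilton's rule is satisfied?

r to a full sibling = 1/2 (full sibs share both parents — two paths of length 2: r = 2·(1/2)^2 = 1/2).
Hamilton's rule with n recipients of equal r: n·r·B > C, so B > C/(n·r) = 0.1/(2·0.5) = 0.1.

0.1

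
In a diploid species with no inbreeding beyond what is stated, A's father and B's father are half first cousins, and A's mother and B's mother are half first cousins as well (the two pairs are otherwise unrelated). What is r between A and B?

0.03125

Independent pedigree routes through distinct common ancestors add.
A and B are related in two ways: half second cousins through their fathers (r = 1/64) and half second cousins through their mothers (r = 1/64).
r = 1/64 + 1/64 = 1/32 = 0.03125.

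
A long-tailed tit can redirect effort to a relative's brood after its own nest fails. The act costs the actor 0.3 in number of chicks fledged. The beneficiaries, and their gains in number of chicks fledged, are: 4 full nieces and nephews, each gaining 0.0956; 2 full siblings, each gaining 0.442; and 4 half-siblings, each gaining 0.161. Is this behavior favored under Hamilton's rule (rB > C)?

Hamilton's rule: the trait is favored when the sum of r·B over every recipient exceeds the actor's cost C.
r to a full niece or nephew = 0.25 (full aunt/uncle↔niece/nephew: two paths of length 3 through the shared grandparent pair: r = 2·(1/2)^3 = 1/4).
r to a full sibling = 0.5 (full sibs share both parents — two paths of length 2: r = 2·(1/2)^2 = 1/2).
r to a half-sibling = 0.25 (half-sibs share one parent — one path of length 2: r = (1/2)^2 = 1/4).
Summing one r·B term per recipient: 4·0.25·0.0956 + 2·0.5·0.442 + 4·0.25·0.161 = 0.6986.
0.6986 > 0.3: the indirect benefit exceeds the cost.

Yes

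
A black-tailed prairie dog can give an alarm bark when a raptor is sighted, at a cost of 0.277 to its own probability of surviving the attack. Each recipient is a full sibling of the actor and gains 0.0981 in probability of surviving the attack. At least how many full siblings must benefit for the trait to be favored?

6

r to a full sibling = 0.5 (full sibs share both parents — two paths of length 2: r = 2·(1/2)^2 = 1/2).
Hamilton's rule: n·r·B > C  ⇒  n > C/(r·B) = 0.277/(0.5·0.0981) = 5.647.
The smallest integer exceeding 5.647 is 6.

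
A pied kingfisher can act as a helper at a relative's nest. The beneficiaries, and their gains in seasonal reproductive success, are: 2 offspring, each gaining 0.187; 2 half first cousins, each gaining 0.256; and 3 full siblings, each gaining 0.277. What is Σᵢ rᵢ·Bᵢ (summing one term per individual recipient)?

0.6345

r to an offspring = 0.5 (one parent–offspring link: r = (1/2)^1 = 1/2).
r to a half first cousin = 1/16 (half first cousins share one grandparent — one path of length 4: r = (1/2)^4 = 1/16).
r to a full sibling = 1/2 (full sibs share both parents — two paths of length 2: r = 2·(1/2)^2 = 1/2).
Summing one r·B term per recipient: 2·0.5·0.187 + 2·0.0625·0.256 + 3·0.5·0.277 = 0.6345.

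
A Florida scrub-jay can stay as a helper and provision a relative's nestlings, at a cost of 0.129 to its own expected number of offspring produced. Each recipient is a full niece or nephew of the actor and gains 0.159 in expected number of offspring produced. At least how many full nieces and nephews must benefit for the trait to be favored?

r to a full niece or nephew = 1/4 (full aunt/uncle↔niece/nephew: two paths of length 3 through the shared grandparent pair: r = 2·(1/2)^3 = 1/4).
Hamilton's rule: n·r·B > C  ⇒  n > C/(r·B) = 0.129/(0.25·0.159) = 3.245.
The smallest integer exceeding 3.245 is 4.

4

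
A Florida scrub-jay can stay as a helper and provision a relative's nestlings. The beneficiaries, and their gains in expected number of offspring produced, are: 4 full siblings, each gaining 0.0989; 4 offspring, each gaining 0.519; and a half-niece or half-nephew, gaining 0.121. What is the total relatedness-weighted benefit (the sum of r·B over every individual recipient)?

r to a full sibling = 0.5 (full sibs share both parents — two paths of length 2: r = 2·(1/2)^2 = 1/2).
r to an offspring = 1/2 (one parent–offspring link: r = (1/2)^1 = 1/2).
r to a half-niece or half-nephew = 0.125 (half-aunt/uncle↔niece/nephew: one path of length 3: r = (1/2)^3 = 1/8).
Summing one r·B term per recipient: 4·0.5·0.0989 + 4·0.5·0.519 + 1·0.125·0.121 = 1.250925.

1.250925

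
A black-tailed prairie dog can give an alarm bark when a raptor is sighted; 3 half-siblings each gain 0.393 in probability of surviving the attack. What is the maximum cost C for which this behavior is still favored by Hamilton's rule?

r to a half-sibling = 1/4 (half-sibs share one parent — one path of length 2: r = (1/2)^2 = 1/4).
Hamilton's rule: n·r·B > C, so the trait is favored while C < n·r·B = 3·0.25·0.393 = 0.29475.

0.29475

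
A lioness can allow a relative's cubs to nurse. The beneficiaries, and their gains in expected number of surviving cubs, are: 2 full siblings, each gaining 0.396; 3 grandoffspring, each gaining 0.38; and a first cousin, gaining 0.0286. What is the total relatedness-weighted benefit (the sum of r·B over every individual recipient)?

r to a full sibling = 0.5 (full sibs share both parents — two paths of length 2: r = 2·(1/2)^2 = 1/2).
r to a grandoffspring = 0.25 (two parent–offspring links: r = (1/2)^2 = 1/4).
r to a first cousin = 0.125 (first cousins share one grandparent pair — two paths of length 4: r = 2·(1/2)^4 = 1/8).
Summing one r·B term per recipient: 2·0.5·0.396 + 3·0.25·0.38 + 1·0.125·0.0286 = 0.684575.

0.684575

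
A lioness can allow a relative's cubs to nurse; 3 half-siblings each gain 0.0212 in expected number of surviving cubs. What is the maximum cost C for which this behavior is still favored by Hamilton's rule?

r to a half-sibling = 0.25 (half-sibs share one parent — one path of length 2: r = (1/2)^2 = 1/4).
Hamilton's rule: n·r·B > C, so the trait is favored while C < n·r·B = 3·0.25·0.0212 = 0.0159.

0.0159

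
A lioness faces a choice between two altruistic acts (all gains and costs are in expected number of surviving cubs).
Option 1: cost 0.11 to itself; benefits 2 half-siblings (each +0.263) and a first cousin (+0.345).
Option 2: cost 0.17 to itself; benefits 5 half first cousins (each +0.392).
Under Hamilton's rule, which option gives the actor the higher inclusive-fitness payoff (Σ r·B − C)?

Option 1: r to a half-sibling = 0.25.
Option 1: r to a first cousin = 0.125.
Option 1: Σ r·B − C = (2·0.25·0.263 + 1·0.125·0.345) − 0.11 = 0.064625.
Option 2: r to a half first cousin = 0.0625.
Option 2: Σ r·B − C = (5·0.0625·0.392) − 0.17 = -0.0475.
Option 1 has the higher net inclusive-fitness payoff.

Option 1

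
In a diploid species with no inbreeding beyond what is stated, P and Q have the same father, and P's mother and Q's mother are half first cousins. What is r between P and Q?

0.265625

With two independent routes of shared ancestry, r is the sum of the two contributions.
P and Q are related in two ways: half-sibs through their shared father (r = 1/4) and half second cousins through their mothers (r = 1/64).
r = 1/4 + 1/64 = 0.265625.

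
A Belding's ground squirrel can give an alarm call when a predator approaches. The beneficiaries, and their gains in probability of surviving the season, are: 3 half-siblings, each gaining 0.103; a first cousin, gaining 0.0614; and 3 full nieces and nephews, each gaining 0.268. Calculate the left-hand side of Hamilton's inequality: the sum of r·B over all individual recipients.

r to a half-sibling = 0.25 (half-sibs share one parent — one path of length 2: r = (1/2)^2 = 1/4).
r to a first cousin = 0.125 (first cousins share one grandparent pair — two paths of length 4: r = 2·(1/2)^4 = 1/8).
r to a full niece or nephew = 0.25 (full aunt/uncle↔niece/nephew: two paths of length 3 through the shared grandparent pair: r = 2·(1/2)^3 = 1/4).
Summing one r·B term per recipient: 3·0.25·0.103 + 1·0.125·0.0614 + 3·0.25·0.268 = 0.285925.

0.285925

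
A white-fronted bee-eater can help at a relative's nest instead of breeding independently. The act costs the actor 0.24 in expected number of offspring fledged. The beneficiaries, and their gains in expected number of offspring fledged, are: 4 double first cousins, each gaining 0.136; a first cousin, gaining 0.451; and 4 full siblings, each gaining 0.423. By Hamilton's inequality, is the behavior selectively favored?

Hamilton's rule: the trait is favored when the sum of r·B over every recipient exceeds the actor's cost C.
r to a double first cousin = 0.25 (double first cousins share both grandparent pairs — four paths of length 4: r = 4·(1/2)^4 = 1/4).
r to a first cousin = 0.125 (first cousins share one grandparent pair — two paths of length 4: r = 2·(1/2)^4 = 1/8).
r to a full sibling = 1/2 (full sibs share both parents — two paths of length 2: r = 2·(1/2)^2 = 1/2).
Summing one r·B term per recipient: 4·0.25·0.136 + 1·0.125·0.451 + 4·0.5·0.423 = 1.038375.
1.038375 > 0.24: the indirect benefit exceeds the cost.

Yes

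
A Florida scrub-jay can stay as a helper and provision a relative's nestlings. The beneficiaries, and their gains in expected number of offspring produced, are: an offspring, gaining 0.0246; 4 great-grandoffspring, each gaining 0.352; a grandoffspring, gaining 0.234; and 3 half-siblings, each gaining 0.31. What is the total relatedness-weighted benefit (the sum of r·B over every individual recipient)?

r to an offspring = 0.5 (one parent–offspring link: r = (1/2)^1 = 1/2).
r to a great-grandoffspring = 0.125 (three parent–offspring links: r = (1/2)^3 = 1/8).
r to a grandoffspring = 1/4 (two parent–offspring links: r = (1/2)^2 = 1/4).
r to a half-sibling = 0.25 (half-sibs share one parent — one path of length 2: r = (1/2)^2 = 1/4).
Summing one r·B term per recipient: 1·0.5·0.0246 + 4·0.125·0.352 + 1·0.25·0.234 + 3·0.25·0.31 = 0.4793.

0.4793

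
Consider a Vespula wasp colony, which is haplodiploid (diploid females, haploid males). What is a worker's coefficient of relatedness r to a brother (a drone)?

Her haploid brother carries none of their father's genes and a random half of their mother's genome; that half matches the maternal half of her own genome with probability 1/2: r = 1/2 · 1/2 = 1/4.

0.25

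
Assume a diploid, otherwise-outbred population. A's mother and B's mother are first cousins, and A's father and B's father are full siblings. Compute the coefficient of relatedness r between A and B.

0.15625

Independent pedigree routes through distinct common ancestors add.
A and B are related in two ways: second cousins through their mothers (r = 1/32) and first cousins through their fathers (r = 1/8).
r = 1/32 + 1/8 = 0.15625.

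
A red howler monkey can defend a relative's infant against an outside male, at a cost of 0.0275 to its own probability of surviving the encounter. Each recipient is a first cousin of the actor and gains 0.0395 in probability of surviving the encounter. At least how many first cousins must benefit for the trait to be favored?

6

r to a first cousin = 0.125 (first cousins share one grandparent pair — two paths of length 4: r = 2·(1/2)^4 = 1/8).
Hamilton's rule: n·r·B > C  ⇒  n > C/(r·B) = 0.0275/(0.125·0.0395) = 5.57.
The smallest integer exceeding 5.57 is 6.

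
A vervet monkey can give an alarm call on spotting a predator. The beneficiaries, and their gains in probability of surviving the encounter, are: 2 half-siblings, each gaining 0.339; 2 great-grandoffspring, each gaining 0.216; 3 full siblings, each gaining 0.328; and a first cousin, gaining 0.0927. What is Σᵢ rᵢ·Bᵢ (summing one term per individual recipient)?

0.7270875

r to a half-sibling = 1/4 (half-sibs share one parent — one path of length 2: r = (1/2)^2 = 1/4).
r to a great-grandoffspring = 0.125 (three parent–offspring links: r = (1/2)^3 = 1/8).
r to a full sibling = 0.5 (full sibs share both parents — two paths of length 2: r = 2·(1/2)^2 = 1/2).
r to a first cousin = 0.125 (first cousins share one grandparent pair — two paths of length 4: r = 2·(1/2)^4 = 1/8).
Summing one r·B term per recipient: 2·0.25·0.339 + 2·0.125·0.216 + 3·0.5·0.328 + 1·0.125·0.0927 = 0.7270875.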